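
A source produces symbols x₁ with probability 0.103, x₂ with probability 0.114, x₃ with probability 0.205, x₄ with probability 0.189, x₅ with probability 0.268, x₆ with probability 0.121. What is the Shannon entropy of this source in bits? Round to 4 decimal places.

2.4957 bits

H = −Σ pᵢ log₂ pᵢ.
−0.103·log₂(0.103) = 0.3378
−0.114·log₂(0.114) = 0.3571
−0.205·log₂(0.205) = 0.4687
−0.189·log₂(0.189) = 0.4543
−0.268·log₂(0.268) = 0.5091
−0.121·log₂(0.121) = 0.3687
Sum ≈ 2.4957 → 2.4957 bits.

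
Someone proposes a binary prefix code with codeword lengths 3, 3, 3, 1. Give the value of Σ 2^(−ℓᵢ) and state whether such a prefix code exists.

With common denominator 2^3 = 8: Σ 2^(−ℓᵢ) = 1/8 + 1/8 + 1/8 + 4/8 = 7/8 = 0.875.
Kraft's inequality requires Σ ≤ 1; here Σ = 0.875 ≤ 1, so such a prefix code exists.

0.875; yes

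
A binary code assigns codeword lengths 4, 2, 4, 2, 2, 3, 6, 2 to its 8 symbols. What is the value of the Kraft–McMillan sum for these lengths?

With common denominator 2^6 = 64: Σ 2^(−ℓᵢ) = 4/64 + 16/64 + 4/64 + 16/64 + 16/64 + 8/64 + 1/64 + 16/64 = 81/64 = 1.265625.

1.265625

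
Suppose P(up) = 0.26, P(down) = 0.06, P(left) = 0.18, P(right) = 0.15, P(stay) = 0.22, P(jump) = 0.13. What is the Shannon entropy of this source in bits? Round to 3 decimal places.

2.468 bits

H = −Σ pᵢ log₂ pᵢ.
−0.26·log₂(0.26) = 0.5053
−0.06·log₂(0.06) = 0.2435
−0.18·log₂(0.18) = 0.4453
−0.15·log₂(0.15) = 0.4105
−0.22·log₂(0.22) = 0.4806
−0.13·log₂(0.13) = 0.3826
Sum ≈ 2.4679 → 2.468 bits.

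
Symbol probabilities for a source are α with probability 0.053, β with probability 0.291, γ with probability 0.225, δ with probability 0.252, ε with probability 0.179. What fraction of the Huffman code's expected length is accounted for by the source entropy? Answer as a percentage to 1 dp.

97.3%

Entropy H = −Σ p log₂ p ≈ 2.1724 bits.
Huffman merges: 53/1000+179/1000→29/125; 9/40+29/125→457/1000; 63/250+291/1000→543/1000; 457/1000+543/1000→1. L = 279/125 ≈ 2.2320.
Efficiency = H/L = 2.1724/2.2320 = 97.3%.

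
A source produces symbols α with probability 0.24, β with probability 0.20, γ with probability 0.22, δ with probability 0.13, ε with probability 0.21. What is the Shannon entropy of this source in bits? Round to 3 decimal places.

2.295 bits

H = −Σ pᵢ log₂ pᵢ.
−0.24·log₂(0.24) = 0.4941
−0.20·log₂(0.20) = 0.4644
−0.22·log₂(0.22) = 0.4806
−0.13·log₂(0.13) = 0.3826
−0.21·log₂(0.21) = 0.4728
Sum ≈ 2.2946 → 2.295 bits.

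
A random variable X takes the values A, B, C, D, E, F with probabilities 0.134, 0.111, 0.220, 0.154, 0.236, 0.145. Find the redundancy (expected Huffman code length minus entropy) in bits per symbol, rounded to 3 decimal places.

Entropy H = −Σ p log₂ p ≈ 2.5324 bits.
Huffman merges: 111/1000+67/500→49/200; 29/200+77/500→299/1000; 11/50+59/250→57/125; 49/200+299/1000→68/125; 57/125+68/125→1. L = 318/125 ≈ 2.5440.
L − H = 2.5440 − 2.5324 = 0.012 bits.

0.012 bits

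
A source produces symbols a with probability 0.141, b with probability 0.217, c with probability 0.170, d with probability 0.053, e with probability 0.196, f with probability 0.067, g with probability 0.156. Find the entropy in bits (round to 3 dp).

2.676 bits

H = −Σ pᵢ log₂ pᵢ.
−0.141·log₂(0.141) = 0.3985
−0.217·log₂(0.217) = 0.4783
−0.170·log₂(0.170) = 0.4346
−0.053·log₂(0.053) = 0.2246
−0.196·log₂(0.196) = 0.4608
−0.067·log₂(0.067) = 0.2613
−0.156·log₂(0.156) = 0.4181
Sum ≈ 2.6762 → 2.676 bits.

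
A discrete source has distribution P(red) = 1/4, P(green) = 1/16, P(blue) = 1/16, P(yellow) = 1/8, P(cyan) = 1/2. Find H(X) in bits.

Each probability is a power of 1/2, so log₂(1/p) is an integer.
H = Σ p·log₂(1/p) = 1/4·2 + 1/16·4 + 1/16·4 + 1/8·3 + 1/2·1 = 1.875 bits.

1.875 bits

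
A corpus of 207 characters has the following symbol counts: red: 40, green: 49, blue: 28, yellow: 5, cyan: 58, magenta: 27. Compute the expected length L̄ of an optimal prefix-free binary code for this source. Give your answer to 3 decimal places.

Probabilities are the counts divided by 207.
Repeatedly combine the two least-probable nodes; the expected code length is the sum of the merged weights.
merge 5/207 + 3/23 → 32/207
merge 28/207 + 32/207 → 20/69
merge 40/207 + 49/207 → 89/207
merge 58/207 + 20/69 → 118/207
merge 89/207 + 118/207 → 1
L = 32/207 + 20/69 + 89/207 + 118/207 + 1 = 22/9 ≈ 2.444 bits/symbol.

2.444 bits/symbol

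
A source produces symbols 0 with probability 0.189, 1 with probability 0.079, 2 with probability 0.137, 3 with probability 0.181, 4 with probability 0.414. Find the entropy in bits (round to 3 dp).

2.110 bits

H = −Σ pᵢ log₂ pᵢ.
−0.189·log₂(0.189) = 0.4543
−0.079·log₂(0.079) = 0.2893
−0.137·log₂(0.137) = 0.3929
−0.181·log₂(0.181) = 0.4463
−0.414·log₂(0.414) = 0.5267
Sum ≈ 2.1095 → 2.110 bits.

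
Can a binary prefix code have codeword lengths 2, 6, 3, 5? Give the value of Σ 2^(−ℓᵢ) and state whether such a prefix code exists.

0.421875; yes

With common denominator 2^6 = 64: Σ 2^(−ℓᵢ) = 16/64 + 1/64 + 8/64 + 2/64 = 27/64 = 0.421875.
Kraft's inequality requires Σ ≤ 1; here Σ = 0.421875 ≤ 1, so such a prefix code exists.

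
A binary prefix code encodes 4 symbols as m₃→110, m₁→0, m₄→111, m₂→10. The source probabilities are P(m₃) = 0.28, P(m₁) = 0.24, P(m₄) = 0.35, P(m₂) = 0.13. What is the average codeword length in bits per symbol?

L̄ = Σ pᵢ·ℓᵢ = 0.28·3 + 0.24·1 + 0.35·3 + 0.13·2 = 2.39 bits/symbol.

2.39 bits/symbol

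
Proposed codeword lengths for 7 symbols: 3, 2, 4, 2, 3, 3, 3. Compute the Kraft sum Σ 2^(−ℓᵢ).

With common denominator 2^4 = 16: Σ 2^(−ℓᵢ) = 2/16 + 4/16 + 1/16 + 4/16 + 2/16 + 2/16 + 2/16 = 17/16 = 1.0625.

1.0625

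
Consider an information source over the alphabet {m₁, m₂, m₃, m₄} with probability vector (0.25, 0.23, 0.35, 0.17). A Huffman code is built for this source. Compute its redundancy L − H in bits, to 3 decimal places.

Entropy H = −Σ p log₂ p ≈ 1.9524 bits.
Huffman merges: 17/100+23/100→2/5; 1/4+7/20→3/5; 2/5+3/5→1. L = 2 ≈ 2.0000.
L − H = 2.0000 − 1.9524 = 0.048 bits.

0.048 bits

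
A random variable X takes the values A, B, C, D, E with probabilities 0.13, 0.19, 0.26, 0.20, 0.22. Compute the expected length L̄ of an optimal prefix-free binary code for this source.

2.32 bits/symbol

Repeatedly combine the two least-probable nodes; the expected code length is the sum of the merged weights.
merge 13/100 + 19/100 → 8/25
merge 1/5 + 11/50 → 21/50
merge 13/50 + 8/25 → 29/50
merge 21/50 + 29/50 → 1
L = 8/25 + 21/50 + 29/50 + 1 = 58/25 = 2.32 bits/symbol.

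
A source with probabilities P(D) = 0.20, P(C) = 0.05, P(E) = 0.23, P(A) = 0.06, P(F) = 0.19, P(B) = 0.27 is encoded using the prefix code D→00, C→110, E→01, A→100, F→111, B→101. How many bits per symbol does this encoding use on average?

2.57 bits/symbol

L̄ = Σ pᵢ·ℓᵢ = 0.20·2 + 0.05·3 + 0.23·2 + 0.06·3 + 0.19·3 + 0.27·3 = 2.57 bits/symbol.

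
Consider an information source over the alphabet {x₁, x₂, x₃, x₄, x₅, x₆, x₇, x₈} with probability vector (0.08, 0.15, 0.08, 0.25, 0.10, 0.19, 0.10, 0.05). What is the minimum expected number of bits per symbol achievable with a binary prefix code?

Repeatedly combine the two least-probable nodes; the expected code length is the sum of the merged weights.
merge 1/20 + 2/25 → 13/100
merge 2/25 + 1/10 → 9/50
merge 1/10 + 13/100 → 23/100
merge 3/20 + 9/50 → 33/100
merge 19/100 + 23/100 → 21/50
merge 1/4 + 33/100 → 29/50
merge 21/50 + 29/50 → 1
L = 13/100 + 9/50 + 23/100 + 33/100 + 21/50 + 29/50 + 1 = 287/100 = 2.87 bits/symbol.

2.87 bits/symbol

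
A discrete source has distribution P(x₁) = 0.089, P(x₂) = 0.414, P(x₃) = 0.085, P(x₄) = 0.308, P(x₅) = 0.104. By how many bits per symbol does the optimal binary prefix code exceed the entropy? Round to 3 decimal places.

0.035 bits

Entropy H = −Σ p log₂ p ≈ 2.0025 bits.
Huffman merges: 17/200+89/1000→87/500; 13/125+87/500→139/500; 139/500+77/250→293/500; 207/500+293/500→1. L = 1019/500 ≈ 2.0380.
L − H = 2.0380 − 2.0025 = 0.035 bits.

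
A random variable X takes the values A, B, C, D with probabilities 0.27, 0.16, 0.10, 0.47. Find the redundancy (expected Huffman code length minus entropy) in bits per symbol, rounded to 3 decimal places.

0.013 bits

Entropy H = −Σ p log₂ p ≈ 1.7772 bits.
Huffman merges: 1/10+4/25→13/50; 13/50+27/100→53/100; 47/100+53/100→1. L = 179/100 ≈ 1.7900.
L − H = 1.7900 − 1.7772 = 0.013 bits.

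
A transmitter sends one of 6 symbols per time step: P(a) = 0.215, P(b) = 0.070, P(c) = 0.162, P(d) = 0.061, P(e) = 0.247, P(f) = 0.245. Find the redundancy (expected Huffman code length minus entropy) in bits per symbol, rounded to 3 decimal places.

Entropy H = −Σ p log₂ p ≈ 2.4123 bits.
Huffman merges: 61/1000+7/100→131/1000; 131/1000+81/500→293/1000; 43/200+49/200→23/50; 247/1000+293/1000→27/50; 23/50+27/50→1. L = 303/125 ≈ 2.4240.
L − H = 2.4240 − 2.4123 = 0.012 bits.

0.012 bits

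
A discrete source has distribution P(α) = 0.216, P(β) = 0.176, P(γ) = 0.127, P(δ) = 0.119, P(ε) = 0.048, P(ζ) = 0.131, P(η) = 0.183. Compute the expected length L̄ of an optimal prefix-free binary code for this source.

2.768 bits/symbol

Repeatedly combine the two least-probable nodes; the expected code length is the sum of the merged weights.
merge 6/125 + 119/1000 → 167/1000
merge 127/1000 + 131/1000 → 129/500
merge 167/1000 + 22/125 → 343/1000
merge 183/1000 + 27/125 → 399/1000
merge 129/500 + 343/1000 → 601/1000
merge 399/1000 + 601/1000 → 1
L = 167/1000 + 129/500 + 343/1000 + 399/1000 + 601/1000 + 1 = 346/125 = 2.768 bits/symbol.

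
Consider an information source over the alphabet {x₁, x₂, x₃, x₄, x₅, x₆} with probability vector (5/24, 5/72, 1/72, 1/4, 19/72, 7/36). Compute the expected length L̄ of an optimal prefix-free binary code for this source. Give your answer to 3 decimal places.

2.361 bits/symbol

Repeatedly combine the two least-probable nodes; the expected code length is the sum of the merged weights.
merge 1/72 + 5/72 → 1/12
merge 1/12 + 7/36 → 5/18
merge 5/24 + 1/4 → 11/24
merge 19/72 + 5/18 → 13/24
merge 11/24 + 13/24 → 1
L = 1/12 + 5/18 + 11/24 + 13/24 + 1 = 85/36 ≈ 2.361 bits/symbol.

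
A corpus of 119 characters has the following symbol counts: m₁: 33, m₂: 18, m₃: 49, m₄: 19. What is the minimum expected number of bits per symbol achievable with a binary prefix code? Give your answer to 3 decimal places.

1.899 bits/symbol

Probabilities are the counts divided by 119.
Repeatedly combine the two least-probable nodes; the expected code length is the sum of the merged weights.
merge 18/119 + 19/119 → 37/119
merge 33/119 + 37/119 → 10/17
merge 7/17 + 10/17 → 1
L = 37/119 + 10/17 + 1 = 226/119 ≈ 1.899 bits/symbol.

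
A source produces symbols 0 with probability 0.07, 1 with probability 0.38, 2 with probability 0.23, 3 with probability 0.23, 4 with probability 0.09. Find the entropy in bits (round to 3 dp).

H = −Σ pᵢ log₂ pᵢ.
−0.07·log₂(0.07) = 0.2686
−0.38·log₂(0.38) = 0.5305
−0.23·log₂(0.23) = 0.4877
−0.23·log₂(0.23) = 0.4877
−0.09·log₂(0.09) = 0.3127
Sum ≈ 2.0870 → 2.087 bits.

2.087 bits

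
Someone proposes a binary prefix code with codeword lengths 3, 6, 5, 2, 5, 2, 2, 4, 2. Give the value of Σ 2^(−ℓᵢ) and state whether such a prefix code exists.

With common denominator 2^6 = 64: Σ 2^(−ℓᵢ) = 8/64 + 1/64 + 2/64 + 16/64 + 2/64 + 16/64 + 16/64 + 4/64 + 16/64 = 81/64 = 1.265625.
Kraft's inequality requires Σ ≤ 1; here Σ = 1.265625 > 1, so no such prefix code exists.

1.265625; no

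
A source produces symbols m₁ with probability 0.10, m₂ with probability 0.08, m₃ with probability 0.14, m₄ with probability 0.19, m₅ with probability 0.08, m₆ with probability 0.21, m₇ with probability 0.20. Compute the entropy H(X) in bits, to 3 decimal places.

2.705 bits

H = −Σ pᵢ log₂ pᵢ.
−0.10·log₂(0.10) = 0.3322
−0.08·log₂(0.08) = 0.2915
−0.14·log₂(0.14) = 0.3971
−0.19·log₂(0.19) = 0.4552
−0.08·log₂(0.08) = 0.2915
−0.21·log₂(0.21) = 0.4728
−0.20·log₂(0.20) = 0.4644
Sum ≈ 2.7048 → 2.705 bits.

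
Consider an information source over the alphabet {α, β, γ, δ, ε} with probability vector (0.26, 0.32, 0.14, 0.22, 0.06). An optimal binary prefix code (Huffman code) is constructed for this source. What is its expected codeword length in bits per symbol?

2.2 bits/symbol

Repeatedly combine the two least-probable nodes; the expected code length is the sum of the merged weights.
merge 3/50 + 7/50 → 1/5
merge 1/5 + 11/50 → 21/50
merge 13/50 + 8/25 → 29/50
merge 21/50 + 29/50 → 1
L = 1/5 + 21/50 + 29/50 + 1 = 11/5 = 2.2 bits/symbol.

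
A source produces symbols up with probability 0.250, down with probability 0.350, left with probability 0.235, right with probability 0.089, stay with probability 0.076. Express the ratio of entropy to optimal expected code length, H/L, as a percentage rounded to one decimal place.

Entropy H = −Σ p log₂ p ≈ 2.1143 bits.
Huffman merges: 19/250+89/1000→33/200; 33/200+47/200→2/5; 1/4+7/20→3/5; 2/5+3/5→1. L = 433/200 ≈ 2.1650.
Efficiency = H/L = 2.1143/2.1650 = 97.7%.

97.7%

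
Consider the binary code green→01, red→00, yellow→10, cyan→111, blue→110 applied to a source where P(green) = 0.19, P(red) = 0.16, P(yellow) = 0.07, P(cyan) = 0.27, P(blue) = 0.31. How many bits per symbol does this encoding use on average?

2.58 bits/symbol

L̄ = Σ pᵢ·ℓᵢ = 0.19·2 + 0.16·2 + 0.07·2 + 0.27·3 + 0.31·3 = 2.58 bits/symbol.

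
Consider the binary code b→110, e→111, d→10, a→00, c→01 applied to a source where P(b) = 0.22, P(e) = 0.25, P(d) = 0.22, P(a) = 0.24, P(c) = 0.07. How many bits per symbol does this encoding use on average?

L̄ = Σ pᵢ·ℓᵢ = 0.22·3 + 0.25·3 + 0.22·2 + 0.24·2 + 0.07·2 = 2.47 bits/symbol.

2.47 bits/symbol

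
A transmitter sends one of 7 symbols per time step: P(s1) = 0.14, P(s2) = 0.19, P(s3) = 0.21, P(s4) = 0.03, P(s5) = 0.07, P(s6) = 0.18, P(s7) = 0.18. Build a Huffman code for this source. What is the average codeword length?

Repeatedly combine the two least-probable nodes; the expected code length is the sum of the merged weights.
merge 3/100 + 7/100 → 1/10
merge 1/10 + 7/50 → 6/25
merge 9/50 + 9/50 → 9/25
merge 19/100 + 21/100 → 2/5
merge 6/25 + 9/25 → 3/5
merge 2/5 + 3/5 → 1
L = 1/10 + 6/25 + 9/25 + 2/5 + 3/5 + 1 = 27/10 = 2.7 bits/symbol.

2.7 bits/symbol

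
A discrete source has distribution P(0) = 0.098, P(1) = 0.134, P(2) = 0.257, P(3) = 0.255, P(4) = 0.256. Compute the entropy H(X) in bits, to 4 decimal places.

H = −Σ pᵢ log₂ pᵢ.
−0.098·log₂(0.098) = 0.3284
−0.134·log₂(0.134) = 0.3886
−0.257·log₂(0.257) = 0.5038
−0.255·log₂(0.255) = 0.5027
−0.256·log₂(0.256) = 0.5032
Sum ≈ 2.2267 → 2.2267 bits.

2.2267 bits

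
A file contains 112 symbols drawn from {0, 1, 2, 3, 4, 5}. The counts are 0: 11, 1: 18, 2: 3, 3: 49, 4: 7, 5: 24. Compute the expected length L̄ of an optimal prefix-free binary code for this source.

2.1875 bits/symbol

Probabilities are the counts divided by 112.
Repeatedly combine the two least-probable nodes; the expected code length is the sum of the merged weights.
merge 3/112 + 1/16 → 5/56
merge 5/56 + 11/112 → 3/16
merge 9/56 + 3/16 → 39/112
merge 3/14 + 39/112 → 9/16
merge 7/16 + 9/16 → 1
L = 5/56 + 3/16 + 39/112 + 9/16 + 1 = 35/16 = 2.1875 bits/symbol.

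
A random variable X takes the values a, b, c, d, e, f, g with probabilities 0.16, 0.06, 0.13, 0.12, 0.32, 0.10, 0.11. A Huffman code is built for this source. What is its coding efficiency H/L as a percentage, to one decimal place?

Entropy H = −Σ p log₂ p ≈ 2.6248 bits.
Huffman merges: 3/50+1/10→4/25; 11/100+3/25→23/100; 13/100+4/25→29/100; 4/25+23/100→39/100; 29/100+8/25→61/100; 39/100+61/100→1. L = 67/25 ≈ 2.6800.
Efficiency = H/L = 2.6248/2.6800 = 97.9%.

97.9%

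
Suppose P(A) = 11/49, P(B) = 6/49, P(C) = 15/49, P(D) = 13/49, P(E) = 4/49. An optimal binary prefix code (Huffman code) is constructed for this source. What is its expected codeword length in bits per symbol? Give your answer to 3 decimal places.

2.204 bits/symbol

Repeatedly combine the two least-probable nodes; the expected code length is the sum of the merged weights.
merge 4/49 + 6/49 → 10/49
merge 10/49 + 11/49 → 3/7
merge 13/49 + 15/49 → 4/7
merge 3/7 + 4/7 → 1
L = 10/49 + 3/7 + 4/7 + 1 = 108/49 ≈ 2.204 bits/symbol.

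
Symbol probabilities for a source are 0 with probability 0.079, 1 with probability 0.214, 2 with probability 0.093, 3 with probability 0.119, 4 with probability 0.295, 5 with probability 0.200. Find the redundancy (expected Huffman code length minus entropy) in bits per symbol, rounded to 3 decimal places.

0.030 bits

Entropy H = −Σ p log₂ p ≈ 2.4334 bits.
Huffman merges: 79/1000+93/1000→43/250; 119/1000+43/250→291/1000; 1/5+107/500→207/500; 291/1000+59/200→293/500; 207/500+293/500→1. L = 2463/1000 ≈ 2.4630.
L − H = 2.4630 − 2.4334 = 0.030 bits.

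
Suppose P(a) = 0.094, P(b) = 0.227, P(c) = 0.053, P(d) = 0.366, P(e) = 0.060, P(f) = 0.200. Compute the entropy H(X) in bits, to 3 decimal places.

H = −Σ pᵢ log₂ pᵢ.
−0.094·log₂(0.094) = 0.3207
−0.227·log₂(0.227) = 0.4856
−0.053·log₂(0.053) = 0.2246
−0.366·log₂(0.366) = 0.5307
−0.060·log₂(0.060) = 0.2435
−0.200·log₂(0.200) = 0.4644
Sum ≈ 2.2695 → 2.270 bits.

2.270 bits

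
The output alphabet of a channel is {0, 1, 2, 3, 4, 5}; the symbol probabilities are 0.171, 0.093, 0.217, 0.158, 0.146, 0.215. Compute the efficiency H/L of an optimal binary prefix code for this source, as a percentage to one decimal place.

Entropy H = −Σ p log₂ p ≈ 2.5354 bits.
Huffman merges: 93/1000+73/500→239/1000; 79/500+171/1000→329/1000; 43/200+217/1000→54/125; 239/1000+329/1000→71/125; 54/125+71/125→1. L = 321/125 ≈ 2.5680.
Efficiency = H/L = 2.5354/2.5680 = 98.7%.

98.7%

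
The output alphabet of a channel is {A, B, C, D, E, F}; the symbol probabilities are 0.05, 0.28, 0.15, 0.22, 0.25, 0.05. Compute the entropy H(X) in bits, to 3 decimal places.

2.338 bits

H = −Σ pᵢ log₂ pᵢ.
−0.05·log₂(0.05) = 0.2161
−0.28·log₂(0.28) = 0.5142
−0.15·log₂(0.15) = 0.4105
−0.22·log₂(0.22) = 0.4806
−0.25·log₂(0.25) = 0.5000
−0.05·log₂(0.05) = 0.2161
Sum ≈ 2.3375 → 2.338 bits.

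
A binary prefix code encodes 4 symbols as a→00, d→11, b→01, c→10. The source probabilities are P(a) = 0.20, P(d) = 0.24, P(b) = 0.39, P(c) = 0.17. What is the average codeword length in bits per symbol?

L̄ = Σ pᵢ·ℓᵢ = 0.20·2 + 0.24·2 + 0.39·2 + 0.17·2 = 2 bits/symbol.

2 bits/symbol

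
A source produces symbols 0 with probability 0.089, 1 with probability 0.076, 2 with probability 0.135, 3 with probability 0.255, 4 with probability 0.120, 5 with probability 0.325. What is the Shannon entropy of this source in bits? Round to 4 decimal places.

2.3799 bits

H = −Σ pᵢ log₂ pᵢ.
−0.089·log₂(0.089) = 0.3106
−0.076·log₂(0.076) = 0.2826
−0.135·log₂(0.135) = 0.3900
−0.255·log₂(0.255) = 0.5027
−0.120·log₂(0.120) = 0.3671
−0.325·log₂(0.325) = 0.5270
Sum ≈ 2.3799 → 2.3799 bits.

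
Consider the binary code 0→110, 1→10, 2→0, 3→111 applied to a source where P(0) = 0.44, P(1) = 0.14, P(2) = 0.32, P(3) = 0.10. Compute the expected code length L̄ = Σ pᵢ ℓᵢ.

2.22 bits/symbol

L̄ = Σ pᵢ·ℓᵢ = 0.44·3 + 0.14·2 + 0.32·1 + 0.10·3 = 2.22 bits/symbol.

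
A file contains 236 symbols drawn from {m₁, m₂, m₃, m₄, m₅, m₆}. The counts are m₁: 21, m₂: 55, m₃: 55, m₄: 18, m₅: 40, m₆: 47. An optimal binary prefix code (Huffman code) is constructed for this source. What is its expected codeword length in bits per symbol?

2.5 bits/symbol

Probabilities are the counts divided by 236.
Repeatedly combine the two least-probable nodes; the expected code length is the sum of the merged weights.
merge 9/118 + 21/236 → 39/236
merge 39/236 + 10/59 → 79/236
merge 47/236 + 55/236 → 51/118
merge 55/236 + 79/236 → 67/118
merge 51/118 + 67/118 → 1
L = 39/236 + 79/236 + 51/118 + 67/118 + 1 = 5/2 = 2.5 bits/symbol.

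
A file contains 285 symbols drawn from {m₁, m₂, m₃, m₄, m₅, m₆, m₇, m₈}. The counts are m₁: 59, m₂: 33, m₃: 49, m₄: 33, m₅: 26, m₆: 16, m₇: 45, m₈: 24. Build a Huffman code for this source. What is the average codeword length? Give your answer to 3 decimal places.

Probabilities are the counts divided by 285.
Repeatedly combine the two least-probable nodes; the expected code length is the sum of the merged weights.
merge 16/285 + 8/95 → 8/57
merge 26/285 + 11/95 → 59/285
merge 11/95 + 8/57 → 73/285
merge 3/19 + 49/285 → 94/285
merge 59/285 + 59/285 → 118/285
merge 73/285 + 94/285 → 167/285
merge 118/285 + 167/285 → 1
L = 8/57 + 59/285 + 73/285 + 94/285 + 118/285 + 167/285 + 1 = 44/15 ≈ 2.933 bits/symbol.

2.933 bits/symbol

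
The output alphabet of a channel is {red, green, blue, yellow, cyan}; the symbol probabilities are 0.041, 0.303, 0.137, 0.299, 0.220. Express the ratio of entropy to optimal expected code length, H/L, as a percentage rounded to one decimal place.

96.7%

Entropy H = −Σ p log₂ p ≈ 2.1051 bits.
Huffman merges: 41/1000+137/1000→89/500; 89/500+11/50→199/500; 299/1000+303/1000→301/500; 199/500+301/500→1. L = 1089/500 ≈ 2.1780.
Efficiency = H/L = 2.1051/2.1780 = 96.7%.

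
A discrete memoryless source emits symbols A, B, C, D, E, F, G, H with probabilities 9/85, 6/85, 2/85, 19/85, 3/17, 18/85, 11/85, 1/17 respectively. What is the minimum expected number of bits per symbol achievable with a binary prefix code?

Repeatedly combine the two least-probable nodes; the expected code length is the sum of the merged weights.
merge 2/85 + 1/17 → 7/85
merge 6/85 + 7/85 → 13/85
merge 9/85 + 11/85 → 4/17
merge 13/85 + 3/17 → 28/85
merge 18/85 + 19/85 → 37/85
merge 4/17 + 28/85 → 48/85
merge 37/85 + 48/85 → 1
L = 7/85 + 13/85 + 4/17 + 28/85 + 37/85 + 48/85 + 1 = 14/5 = 2.8 bits/symbol.

2.8 bits/symbol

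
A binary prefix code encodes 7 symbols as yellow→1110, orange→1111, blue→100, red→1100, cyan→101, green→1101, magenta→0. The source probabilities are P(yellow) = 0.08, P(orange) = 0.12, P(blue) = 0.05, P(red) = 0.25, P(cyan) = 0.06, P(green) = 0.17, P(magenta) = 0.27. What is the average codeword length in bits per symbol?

3.08 bits/symbol

L̄ = Σ pᵢ·ℓᵢ = 0.08·4 + 0.12·4 + 0.05·3 + 0.25·4 + 0.06·3 + 0.17·4 + 0.27·1 = 3.08 bits/symbol.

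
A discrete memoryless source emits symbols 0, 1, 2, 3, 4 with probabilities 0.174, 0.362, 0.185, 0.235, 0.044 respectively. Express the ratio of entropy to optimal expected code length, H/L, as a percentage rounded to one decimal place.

95.1%

Entropy H = −Σ p log₂ p ≈ 2.1093 bits.
Huffman merges: 11/250+87/500→109/500; 37/200+109/500→403/1000; 47/200+181/500→597/1000; 403/1000+597/1000→1. L = 1109/500 ≈ 2.2180.
Efficiency = H/L = 2.1093/2.2180 = 95.1%.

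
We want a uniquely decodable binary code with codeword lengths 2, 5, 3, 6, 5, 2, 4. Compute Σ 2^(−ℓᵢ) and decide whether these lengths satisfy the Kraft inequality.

0.765625; yes

With common denominator 2^6 = 64: Σ 2^(−ℓᵢ) = 16/64 + 2/64 + 8/64 + 1/64 + 2/64 + 16/64 + 4/64 = 49/64 = 0.765625.
Kraft's inequality requires Σ ≤ 1; here Σ = 0.765625 ≤ 1, so such a prefix code exists.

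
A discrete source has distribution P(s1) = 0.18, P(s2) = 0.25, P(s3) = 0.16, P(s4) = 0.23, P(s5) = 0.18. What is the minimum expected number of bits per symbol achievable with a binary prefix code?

Repeatedly combine the two least-probable nodes; the expected code length is the sum of the merged weights.
merge 4/25 + 9/50 → 17/50
merge 9/50 + 23/100 → 41/100
merge 1/4 + 17/50 → 59/100
merge 41/100 + 59/100 → 1
L = 17/50 + 41/100 + 59/100 + 1 = 117/50 = 2.34 bits/symbol.

2.34 bits/symbol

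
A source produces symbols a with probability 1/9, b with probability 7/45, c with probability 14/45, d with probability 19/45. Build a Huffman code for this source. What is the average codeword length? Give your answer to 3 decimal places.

1.844 bits/symbol

Repeatedly combine the two least-probable nodes; the expected code length is the sum of the merged weights.
merge 1/9 + 7/45 → 4/15
merge 4/15 + 14/45 → 26/45
merge 19/45 + 26/45 → 1
L = 4/15 + 26/45 + 1 = 83/45 ≈ 1.844 bits/symbol.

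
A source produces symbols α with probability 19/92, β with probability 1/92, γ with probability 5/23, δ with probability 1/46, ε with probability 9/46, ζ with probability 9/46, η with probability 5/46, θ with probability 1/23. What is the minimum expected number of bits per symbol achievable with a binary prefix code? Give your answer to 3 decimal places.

Repeatedly combine the two least-probable nodes; the expected code length is the sum of the merged weights.
merge 1/92 + 1/46 → 3/92
merge 3/92 + 1/23 → 7/92
merge 7/92 + 5/46 → 17/92
merge 17/92 + 9/46 → 35/92
merge 9/46 + 19/92 → 37/92
merge 5/23 + 35/92 → 55/92
merge 37/92 + 55/92 → 1
L = 3/92 + 7/92 + 17/92 + 35/92 + 37/92 + 55/92 + 1 = 123/46 ≈ 2.674 bits/symbol.

2.674 bits/symbol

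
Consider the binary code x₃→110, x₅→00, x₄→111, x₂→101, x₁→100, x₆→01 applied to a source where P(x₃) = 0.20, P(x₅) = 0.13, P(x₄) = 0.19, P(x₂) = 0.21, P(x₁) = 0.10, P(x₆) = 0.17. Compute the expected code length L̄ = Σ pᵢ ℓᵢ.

L̄ = Σ pᵢ·ℓᵢ = 0.20·3 + 0.13·2 + 0.19·3 + 0.21·3 + 0.10·3 + 0.17·2 = 2.7 bits/symbol.

2.7 bits/symbol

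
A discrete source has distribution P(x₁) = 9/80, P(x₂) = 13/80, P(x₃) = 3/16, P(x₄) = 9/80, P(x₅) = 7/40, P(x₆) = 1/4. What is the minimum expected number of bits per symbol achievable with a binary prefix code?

Repeatedly combine the two least-probable nodes; the expected code length is the sum of the merged weights.
merge 9/80 + 9/80 → 9/40
merge 13/80 + 7/40 → 27/80
merge 3/16 + 9/40 → 33/80
merge 1/4 + 27/80 → 47/80
merge 33/80 + 47/80 → 1
L = 9/40 + 27/80 + 33/80 + 47/80 + 1 = 41/16 = 2.5625 bits/symbol.

2.5625 bits/symbol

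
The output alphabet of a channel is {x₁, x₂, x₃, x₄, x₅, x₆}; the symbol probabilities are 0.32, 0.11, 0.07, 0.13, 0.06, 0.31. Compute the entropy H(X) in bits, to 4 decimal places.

2.2948 bits

H = −Σ pᵢ log₂ pᵢ.
−0.32·log₂(0.32) = 0.5260
−0.11·log₂(0.11) = 0.3503
−0.07·log₂(0.07) = 0.2686
−0.13·log₂(0.13) = 0.3826
−0.06·log₂(0.06) = 0.2435
−0.31·log₂(0.31) = 0.5238
Sum ≈ 2.2948 → 2.2948 bits.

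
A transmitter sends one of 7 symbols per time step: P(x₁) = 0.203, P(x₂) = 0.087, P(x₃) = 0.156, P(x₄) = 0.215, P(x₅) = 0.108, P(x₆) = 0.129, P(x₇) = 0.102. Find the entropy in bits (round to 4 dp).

2.7322 bits

H = −Σ pᵢ log₂ pᵢ.
−0.203·log₂(0.203) = 0.4670
−0.087·log₂(0.087) = 0.3065
−0.156·log₂(0.156) = 0.4181
−0.215·log₂(0.215) = 0.4768
−0.108·log₂(0.108) = 0.3468
−0.129·log₂(0.129) = 0.3811
−0.102·log₂(0.102) = 0.3359
Sum ≈ 2.7322 → 2.7322 bits.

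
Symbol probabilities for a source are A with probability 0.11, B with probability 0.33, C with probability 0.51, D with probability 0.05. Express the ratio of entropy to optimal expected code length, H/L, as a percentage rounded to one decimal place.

Entropy H = −Σ p log₂ p ≈ 1.5896 bits.
Huffman merges: 1/20+11/100→4/25; 4/25+33/100→49/100; 49/100+51/100→1. L = 33/20 ≈ 1.6500.
Efficiency = H/L = 1.5896/1.6500 = 96.3%.

96.3%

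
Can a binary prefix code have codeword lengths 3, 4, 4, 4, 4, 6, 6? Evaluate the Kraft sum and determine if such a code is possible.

With common denominator 2^6 = 64: Σ 2^(−ℓᵢ) = 8/64 + 4/64 + 4/64 + 4/64 + 4/64 + 1/64 + 1/64 = 26/64 = 0.40625.
Kraft's inequality requires Σ ≤ 1; here Σ = 0.40625 ≤ 1, so such a prefix code exists.

0.40625; yes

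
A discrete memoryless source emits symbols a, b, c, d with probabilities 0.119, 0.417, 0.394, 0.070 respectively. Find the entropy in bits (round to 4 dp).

1.6896 bits

H = −Σ pᵢ log₂ pᵢ.
−0.119·log₂(0.119) = 0.3654
−0.417·log₂(0.417) = 0.5262
−0.394·log₂(0.394) = 0.5294
−0.070·log₂(0.070) = 0.2686
Sum ≈ 1.6896 → 1.6896 bits.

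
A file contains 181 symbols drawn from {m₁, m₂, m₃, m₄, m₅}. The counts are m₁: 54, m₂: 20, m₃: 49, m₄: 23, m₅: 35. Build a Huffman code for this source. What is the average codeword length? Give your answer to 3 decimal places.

2.238 bits/symbol

Probabilities are the counts divided by 181.
Repeatedly combine the two least-probable nodes; the expected code length is the sum of the merged weights.
merge 20/181 + 23/181 → 43/181
merge 35/181 + 43/181 → 78/181
merge 49/181 + 54/181 → 103/181
merge 78/181 + 103/181 → 1
L = 43/181 + 78/181 + 103/181 + 1 = 405/181 ≈ 2.238 bits/symbol.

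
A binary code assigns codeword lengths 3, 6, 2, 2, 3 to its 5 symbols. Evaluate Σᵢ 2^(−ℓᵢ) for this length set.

With common denominator 2^6 = 64: Σ 2^(−ℓᵢ) = 8/64 + 1/64 + 16/64 + 16/64 + 8/64 = 49/64 = 0.765625.

0.765625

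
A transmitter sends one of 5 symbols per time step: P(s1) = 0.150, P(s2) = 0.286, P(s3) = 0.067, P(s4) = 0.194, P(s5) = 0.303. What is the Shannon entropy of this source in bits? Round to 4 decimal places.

2.1692 bits

H = −Σ pᵢ log₂ pᵢ.
−0.150·log₂(0.150) = 0.4105
−0.286·log₂(0.286) = 0.5165
−0.067·log₂(0.067) = 0.2613
−0.194·log₂(0.194) = 0.4590
−0.303·log₂(0.303) = 0.5220
Sum ≈ 2.1692 → 2.1692 bits.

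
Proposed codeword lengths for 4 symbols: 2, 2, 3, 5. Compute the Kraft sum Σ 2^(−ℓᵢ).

0.65625

With common denominator 2^5 = 32: Σ 2^(−ℓᵢ) = 8/32 + 8/32 + 4/32 + 1/32 = 21/32 = 0.65625.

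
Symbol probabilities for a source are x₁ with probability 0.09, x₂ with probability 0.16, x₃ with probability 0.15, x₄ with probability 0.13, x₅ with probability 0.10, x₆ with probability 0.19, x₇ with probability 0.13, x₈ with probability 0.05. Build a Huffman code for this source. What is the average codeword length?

Repeatedly combine the two least-probable nodes; the expected code length is the sum of the merged weights.
merge 1/20 + 9/100 → 7/50
merge 1/10 + 13/100 → 23/100
merge 13/100 + 7/50 → 27/100
merge 3/20 + 4/25 → 31/100
merge 19/100 + 23/100 → 21/50
merge 27/100 + 31/100 → 29/50
merge 21/50 + 29/50 → 1
L = 7/50 + 23/100 + 27/100 + 31/100 + 21/50 + 29/50 + 1 = 59/20 = 2.95 bits/symbol.

2.95 bits/symbol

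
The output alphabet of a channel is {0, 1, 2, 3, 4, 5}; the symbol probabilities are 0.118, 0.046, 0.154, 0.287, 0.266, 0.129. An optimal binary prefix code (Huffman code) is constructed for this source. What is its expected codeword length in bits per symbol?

2.447 bits/symbol

Repeatedly combine the two least-probable nodes; the expected code length is the sum of the merged weights.
merge 23/500 + 59/500 → 41/250
merge 129/1000 + 77/500 → 283/1000
merge 41/250 + 133/500 → 43/100
merge 283/1000 + 287/1000 → 57/100
merge 43/100 + 57/100 → 1
L = 41/250 + 283/1000 + 43/100 + 57/100 + 1 = 2447/1000 = 2.447 bits/symbol.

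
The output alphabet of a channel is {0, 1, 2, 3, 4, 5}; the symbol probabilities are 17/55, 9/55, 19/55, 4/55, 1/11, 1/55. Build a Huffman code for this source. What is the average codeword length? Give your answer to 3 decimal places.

2.273 bits/symbol

Repeatedly combine the two least-probable nodes; the expected code length is the sum of the merged weights.
merge 1/55 + 4/55 → 1/11
merge 1/11 + 1/11 → 2/11
merge 9/55 + 2/11 → 19/55
merge 17/55 + 19/55 → 36/55
merge 19/55 + 36/55 → 1
L = 1/11 + 2/11 + 19/55 + 36/55 + 1 = 25/11 ≈ 2.273 bits/symbol.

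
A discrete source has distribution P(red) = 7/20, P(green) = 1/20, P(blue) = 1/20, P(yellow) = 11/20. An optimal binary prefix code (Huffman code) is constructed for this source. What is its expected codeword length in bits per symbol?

1.55 bits/symbol

Repeatedly combine the two least-probable nodes; the expected code length is the sum of the merged weights.
merge 1/20 + 1/20 → 1/10
merge 1/10 + 7/20 → 9/20
merge 9/20 + 11/20 → 1
L = 1/10 + 9/20 + 1 = 31/20 = 1.55 bits/symbol.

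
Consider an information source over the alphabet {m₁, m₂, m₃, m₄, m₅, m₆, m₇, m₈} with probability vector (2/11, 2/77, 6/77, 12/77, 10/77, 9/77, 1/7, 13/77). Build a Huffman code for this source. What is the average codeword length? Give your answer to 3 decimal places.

2.922 bits/symbol

Repeatedly combine the two least-probable nodes; the expected code length is the sum of the merged weights.
merge 2/77 + 6/77 → 8/77
merge 8/77 + 9/77 → 17/77
merge 10/77 + 1/7 → 3/11
merge 12/77 + 13/77 → 25/77
merge 2/11 + 17/77 → 31/77
merge 3/11 + 25/77 → 46/77
merge 31/77 + 46/77 → 1
L = 8/77 + 17/77 + 3/11 + 25/77 + 31/77 + 46/77 + 1 = 225/77 ≈ 2.922 bits/symbol.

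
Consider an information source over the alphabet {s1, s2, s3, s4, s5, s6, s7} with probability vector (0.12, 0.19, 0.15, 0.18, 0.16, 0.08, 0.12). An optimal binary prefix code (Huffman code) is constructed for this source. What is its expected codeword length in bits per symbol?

Repeatedly combine the two least-probable nodes; the expected code length is the sum of the merged weights.
merge 2/25 + 3/25 → 1/5
merge 3/25 + 3/20 → 27/100
merge 4/25 + 9/50 → 17/50
merge 19/100 + 1/5 → 39/100
merge 27/100 + 17/50 → 61/100
merge 39/100 + 61/100 → 1
L = 1/5 + 27/100 + 17/50 + 39/100 + 61/100 + 1 = 281/100 = 2.81 bits/symbol.

2.81 bits/symbol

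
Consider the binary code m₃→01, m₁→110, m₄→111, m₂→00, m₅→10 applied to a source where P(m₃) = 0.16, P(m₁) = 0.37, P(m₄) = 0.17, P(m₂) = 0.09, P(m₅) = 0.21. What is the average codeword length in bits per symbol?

2.54 bits/symbol

L̄ = Σ pᵢ·ℓᵢ = 0.16·2 + 0.37·3 + 0.17·3 + 0.09·2 + 0.21·2 = 2.54 bits/symbol.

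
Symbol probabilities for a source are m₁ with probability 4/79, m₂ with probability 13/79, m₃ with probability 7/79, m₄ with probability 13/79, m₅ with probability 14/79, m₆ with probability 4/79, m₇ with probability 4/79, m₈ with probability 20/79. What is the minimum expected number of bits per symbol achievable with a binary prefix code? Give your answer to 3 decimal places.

2.810 bits/symbol

Repeatedly combine the two least-probable nodes; the expected code length is the sum of the merged weights.
merge 4/79 + 4/79 → 8/79
merge 4/79 + 7/79 → 11/79
merge 8/79 + 11/79 → 19/79
merge 13/79 + 13/79 → 26/79
merge 14/79 + 19/79 → 33/79
merge 20/79 + 26/79 → 46/79
merge 33/79 + 46/79 → 1
L = 8/79 + 11/79 + 19/79 + 26/79 + 33/79 + 46/79 + 1 = 222/79 ≈ 2.810 bits/symbol.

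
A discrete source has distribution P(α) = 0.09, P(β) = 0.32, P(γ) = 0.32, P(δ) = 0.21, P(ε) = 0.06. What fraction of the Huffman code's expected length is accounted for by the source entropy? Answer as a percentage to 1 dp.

Entropy H = −Σ p log₂ p ≈ 2.0811 bits.
Huffman merges: 3/50+9/100→3/20; 3/20+21/100→9/25; 8/25+8/25→16/25; 9/25+16/25→1. L = 43/20 ≈ 2.1500.
Efficiency = H/L = 2.0811/2.1500 = 96.8%.

96.8%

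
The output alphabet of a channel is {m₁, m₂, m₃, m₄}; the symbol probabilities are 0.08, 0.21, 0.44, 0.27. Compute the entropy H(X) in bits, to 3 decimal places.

1.795 bits

H = −Σ pᵢ log₂ pᵢ.
−0.08·log₂(0.08) = 0.2915
−0.21·log₂(0.21) = 0.4728
−0.44·log₂(0.44) = 0.5211
−0.27·log₂(0.27) = 0.5100
Sum ≈ 1.7955 → 1.795 bits.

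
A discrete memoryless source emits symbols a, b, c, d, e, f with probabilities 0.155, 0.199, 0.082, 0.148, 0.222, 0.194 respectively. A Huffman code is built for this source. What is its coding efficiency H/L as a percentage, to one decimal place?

97.9%

Entropy H = −Σ p log₂ p ≈ 2.5252 bits.
Huffman merges: 41/500+37/250→23/100; 31/200+97/500→349/1000; 199/1000+111/500→421/1000; 23/100+349/1000→579/1000; 421/1000+579/1000→1. L = 2579/1000 ≈ 2.5790.
Efficiency = H/L = 2.5252/2.5790 = 97.9%.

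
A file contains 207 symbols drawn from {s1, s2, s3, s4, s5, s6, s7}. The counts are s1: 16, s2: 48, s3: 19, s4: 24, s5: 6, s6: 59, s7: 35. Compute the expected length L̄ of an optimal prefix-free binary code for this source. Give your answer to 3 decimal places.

2.589 bits/symbol

Probabilities are the counts divided by 207.
Repeatedly combine the two least-probable nodes; the expected code length is the sum of the merged weights.
merge 2/69 + 16/207 → 22/207
merge 19/207 + 22/207 → 41/207
merge 8/69 + 35/207 → 59/207
merge 41/207 + 16/69 → 89/207
merge 59/207 + 59/207 → 118/207
merge 89/207 + 118/207 → 1
L = 22/207 + 41/207 + 59/207 + 89/207 + 118/207 + 1 = 536/207 ≈ 2.589 bits/symbol.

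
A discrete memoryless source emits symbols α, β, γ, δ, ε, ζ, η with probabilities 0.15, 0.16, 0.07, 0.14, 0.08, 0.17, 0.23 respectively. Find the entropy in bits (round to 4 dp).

2.7130 bits

H = −Σ pᵢ log₂ pᵢ.
−0.15·log₂(0.15) = 0.4105
−0.16·log₂(0.16) = 0.4230
−0.07·log₂(0.07) = 0.2686
−0.14·log₂(0.14) = 0.3971
−0.08·log₂(0.08) = 0.2915
−0.17·log₂(0.17) = 0.4346
−0.23·log₂(0.23) = 0.4877
Sum ≈ 2.7130 → 2.7130 bits.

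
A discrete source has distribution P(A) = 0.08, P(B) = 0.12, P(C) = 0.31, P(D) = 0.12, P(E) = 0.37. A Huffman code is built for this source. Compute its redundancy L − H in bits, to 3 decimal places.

Entropy H = −Σ p log₂ p ≈ 2.0802 bits.
Huffman merges: 2/25+3/25→1/5; 3/25+1/5→8/25; 31/100+8/25→63/100; 37/100+63/100→1. L = 43/20 ≈ 2.1500.
L − H = 2.1500 − 2.0802 = 0.070 bits.

0.070 bits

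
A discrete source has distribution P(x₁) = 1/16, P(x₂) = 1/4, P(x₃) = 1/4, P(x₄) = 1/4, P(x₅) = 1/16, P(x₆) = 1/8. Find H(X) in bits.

2.375 bits

Each probability is a power of 1/2, so log₂(1/p) is an integer.
H = Σ p·log₂(1/p) = 1/16·4 + 1/4·2 + 1/4·2 + 1/4·2 + 1/16·4 + 1/8·3 = 2.375 bits.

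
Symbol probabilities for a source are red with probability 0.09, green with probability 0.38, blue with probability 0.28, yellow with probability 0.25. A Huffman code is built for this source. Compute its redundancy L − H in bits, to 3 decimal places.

0.103 bits

Entropy H = −Σ p log₂ p ≈ 1.8573 bits.
Huffman merges: 9/100+1/4→17/50; 7/25+17/50→31/50; 19/50+31/50→1. L = 49/25 ≈ 1.9600.
L − H = 1.9600 − 1.8573 = 0.103 bits.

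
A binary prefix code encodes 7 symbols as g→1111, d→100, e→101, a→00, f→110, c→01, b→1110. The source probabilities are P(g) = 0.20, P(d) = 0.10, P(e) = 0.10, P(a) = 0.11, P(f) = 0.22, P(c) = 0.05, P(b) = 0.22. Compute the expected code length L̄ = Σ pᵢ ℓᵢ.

3.26 bits/symbol

L̄ = Σ pᵢ·ℓᵢ = 0.20·4 + 0.10·3 + 0.10·3 + 0.11·2 + 0.22·3 + 0.05·2 + 0.22·4 = 3.26 bits/symbol.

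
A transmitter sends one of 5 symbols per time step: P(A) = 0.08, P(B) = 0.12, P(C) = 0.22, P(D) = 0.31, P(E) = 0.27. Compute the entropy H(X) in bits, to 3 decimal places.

2.173 bits

H = −Σ pᵢ log₂ pᵢ.
−0.08·log₂(0.08) = 0.2915
−0.12·log₂(0.12) = 0.3671
−0.22·log₂(0.22) = 0.4806
−0.31·log₂(0.31) = 0.5238
−0.27·log₂(0.27) = 0.5100
Sum ≈ 2.1730 → 2.173 bits.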